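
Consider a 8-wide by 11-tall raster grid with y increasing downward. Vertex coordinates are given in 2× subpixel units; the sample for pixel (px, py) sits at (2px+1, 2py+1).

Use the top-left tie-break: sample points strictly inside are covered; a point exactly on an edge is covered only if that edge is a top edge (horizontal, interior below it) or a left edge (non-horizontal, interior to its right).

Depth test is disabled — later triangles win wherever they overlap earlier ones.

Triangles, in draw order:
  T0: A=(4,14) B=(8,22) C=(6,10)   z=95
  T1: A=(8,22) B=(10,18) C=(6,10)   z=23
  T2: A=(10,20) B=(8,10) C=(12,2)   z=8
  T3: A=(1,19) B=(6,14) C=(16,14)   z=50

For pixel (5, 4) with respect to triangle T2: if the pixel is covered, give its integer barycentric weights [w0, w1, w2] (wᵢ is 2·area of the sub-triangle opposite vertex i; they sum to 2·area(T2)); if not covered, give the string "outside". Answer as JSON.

T0:
  2·area = 32  (B↔C swapped to make it positive)
  edge (4, 14)→(6, 10): d=(2,-4) top-left  bias=+0
  edge (6, 10)→(8, 22): d=(2,12) right/bottom  bias=-1
  edge (8, 22)→(4, 14): d=(-4,-8) top-left  bias=+0
    (2,6)@(5, 13): e=[2,18,12] → █
    (3,6)@(7, 13): e=[10,-6,28] → ·
    (2,7)@(5, 15): e=[6,22,4] → █
    (3,7)@(7, 15): e=[14,-2,20] → ·
    (2,8)@(5, 17): e=[10,26,-4] → ·
    (3,8)@(7, 17): e=[18,2,12] → █
    (4,8)@(9, 17): e=[26,-22,28] → ·
    (3,9)@(7, 19): e=[22,6,4] → █
    (4,9)@(9, 19): e=[30,-18,20] → ·
    (3,10)@(7, 21): e=[26,10,-4] → ·
  covered (4 px):
    · · · · · · · ·
    · · · · · · · ·
    · · · · · · · ·
    · · · · · · · ·
    · · · · · · · ·
    · · · · · · · ·
    · · █ · · · · ·
    · · █ · · · · ·
    · · · █ · · · ·
    · · · █ · · · ·
    · · · · · · · ·
T1:
  2·area = 32  (B↔C swapped to make it positive)
  edge (8, 22)→(6, 10): d=(-2,-12) top-left  bias=+0
  edge (6, 10)→(10, 18): d=(4,8) right/bottom  bias=-1
  edge (10, 18)→(8, 22): d=(-2,4) right/bottom  bias=-1
    (3,6)@(7, 13): e=[6,4,22] → █
    (4,6)@(9, 13): e=[30,-12,14] → ·
    (3,7)@(7, 15): e=[2,12,18] → █
    (4,7)@(9, 15): e=[26,-4,10] → ·
    (3,8)@(7, 17): e=[-2,20,14] → ·
    (4,8)@(9, 17): e=[22,4,6] → █
    (5,8)@(11, 17): e=[46,-12,-2] → ·
    (4,9)@(9, 19): e=[18,12,2] → █
    (5,9)@(11, 19): e=[42,-4,-6] → ·
    (4,10)@(9, 21): e=[14,20,-2] → ·
  covered (4 px):
    · · · · · · · ·
    · · · · · · · ·
    · · · · · · · ·
    · · · · · · · ·
    · · · · · · · ·
    · · · · · · · ·
    · · · █ · · · ·
    · · · █ · · · ·
    · · · · █ · · ·
    · · · · █ · · ·
    · · · · · · · ·
T2:
  2·area = 56
  edge (10, 20)→(8, 10): d=(-2,-10) top-left  bias=+0
  edge (8, 10)→(12, 2): d=(4,-8) top-left  bias=+0
  edge (12, 2)→(10, 20): d=(-2,18) right/bottom  bias=-1
    (3,2)@(7, 5): e=[0,-28,84] → ·  [on edge]
    (5,2)@(11, 5): e=[40,4,12] → █
    (6,2)@(13, 5): e=[60,20,-24] → ·
    (5,3)@(11, 7): e=[36,12,8] → █
    (6,3)@(13, 7): e=[56,28,-28] → ·
    (4,4)@(9, 9): e=[12,4,40] → █
    (6,4)@(13, 9): e=[52,36,-32] → ·
    (4,5)@(9, 11): e=[8,12,36] → █
    (5,5)@(11, 11): e=[28,28,0] → ·  [on edge]
    (4,6)@(9, 13): e=[4,20,32] → █
    (5,6)@(11, 13): e=[24,36,-4] → ·
    (4,7)@(9, 15): e=[0,28,28] → █  [on edge]
  covered (7 px):
    · · · · · · · ·
    · · · · · · · ·
    · · · · · █ · ·
    · · · · · █ · ·
    · · · · █ █ · ·
    · · · · █ · · ·
    · · · · █ · · ·
    · · · · █ · · ·
    · · · · · · · ·
    · · · · · · · ·
    · · · · · · · ·
T3:
  2·area = 50
  edge (1, 19)→(6, 14): d=(5,-5) top-left  bias=+0
  edge (6, 14)→(16, 14): d=(10,0) top-left  bias=+0
  edge (16, 14)→(1, 19): d=(-15,5) right/bottom  bias=-1
    (7,2)@(15, 5): e=[0,-90,140] → ·  [on edge]
    (6,3)@(13, 7): e=[0,-70,120] → ·  [on edge]
    (5,4)@(11, 9): e=[0,-50,100] → ·  [on edge]
    (4,5)@(9, 11): e=[0,-30,80] → ·  [on edge]
    (3,6)@(7, 13): e=[0,-10,60] → ·  [on edge]
    (2,7)@(5, 15): e=[0,10,40] → █  [on edge]
    (3,7)@(7, 15): e=[10,10,30] → █
    (4,7)@(9, 15): e=[20,10,20] → █
    (5,7)@(11, 15): e=[30,10,10] → █
    (6,7)@(13, 15): e=[40,10,0] → ·  [on edge]
    (1,8)@(3, 17): e=[0,30,20] → █  [on edge]
    (3,8)@(7, 17): e=[20,30,0] → ·  [on edge]
    (0,9)@(1, 19): e=[0,50,0] → ·  [on edge]
  covered (6 px):
    · · · · · · · ·
    · · · · · · · ·
    · · · · · · · ·
    · · · · · · · ·
    · · · · · · · ·
    · · · · · · · ·
    · · · · · · · ·
    · · █ █ █ █ · ·
    · █ █ · · · · ·
    · · · · · · · ·
    · · · · · · · ·

Final: [20,4,32]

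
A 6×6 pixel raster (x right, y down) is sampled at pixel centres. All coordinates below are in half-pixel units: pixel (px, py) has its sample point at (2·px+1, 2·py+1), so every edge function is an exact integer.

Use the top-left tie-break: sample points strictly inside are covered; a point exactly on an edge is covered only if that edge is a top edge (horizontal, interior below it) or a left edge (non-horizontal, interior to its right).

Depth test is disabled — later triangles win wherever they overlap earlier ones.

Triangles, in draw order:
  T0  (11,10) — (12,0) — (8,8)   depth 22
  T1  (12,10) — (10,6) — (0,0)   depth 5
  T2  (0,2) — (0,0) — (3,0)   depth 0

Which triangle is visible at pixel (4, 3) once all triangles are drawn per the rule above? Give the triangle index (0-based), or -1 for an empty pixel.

T0:
  2·area = 32  (B↔C swapped to make it positive)
  edge (11, 10)→(8, 8): d=(-3,-2) top-left  bias=+0
  edge (8, 8)→(12, 0): d=(4,-8) top-left  bias=+0
  edge (12, 0)→(11, 10): d=(-1,10) right/bottom  bias=-1
    (5,1)@(11, 3): e=[21,4,7] → X
    (5,2)@(11, 5): e=[15,12,5] → X
    (4,3)@(9, 7): e=[5,4,23] → X
    (4,4)@(9, 9): e=[-1,12,21] → .
    (5,4)@(11, 9): e=[3,28,1] → X
    (5,5)@(11, 11): e=[-3,36,-1] → .
  covered (5 px):
    . . . . . .
    . . . . . X
    . . . . . X
    . . . . X X
    . . . . . X
    . . . . . .
T1:
  2·area = 28  (B↔C swapped to make it positive)
  edge (12, 10)→(0, 0): d=(-12,-10) top-left  bias=+0
  edge (0, 0)→(10, 6): d=(10,6) right/bottom  bias=-1
  edge (10, 6)→(12, 10): d=(2,4) right/bottom  bias=-1
    (2,1)@(5, 3): e=[14,0,14] → .  [on edge]
    (3,2)@(7, 5): e=[10,8,10] → X
    (4,2)@(9, 5): e=[30,-4,2] → .
    (3,3)@(7, 7): e=[-14,28,14] → .
    (4,3)@(9, 7): e=[6,16,6] → X
    (5,3)@(11, 7): e=[26,4,-2] → .
    (4,4)@(9, 9): e=[-18,36,10] → .
    (5,4)@(11, 9): e=[2,24,2] → X
    (5,5)@(11, 11): e=[-22,44,6] → .
  covered (3 px):
    . . . . . .
    . . . . . .
    . . . X . .
    . . . . X .
    . . . . . X
    . . . . . .
T2:
  2·area = 6
  edge (0, 2)→(0, 0): d=(0,-2) top-left  bias=+0
  edge (0, 0)→(3, 0): d=(3,0) top-left  bias=+0
  edge (3, 0)→(0, 2): d=(-3,2) right/bottom  bias=-1
    (0,0)@(1, 1): e=[2,3,1] → X
    (1,0)@(3, 1): e=[6,3,-3] → .
    (0,1)@(1, 3): e=[2,9,-5] → .
  covered (1 px):
    X . . . . .
    . . . . . .
    . . . . . .
    . . . . . .
    . . . . . .
    . . . . . .

Z-buffer (winner per pixel, '.' = empty):
  2 . . . . .
  . . . . . 0
  . . . 1 . 0
  . . . . 1 0
  . . . . . 1
  . . . . . .

Result: 1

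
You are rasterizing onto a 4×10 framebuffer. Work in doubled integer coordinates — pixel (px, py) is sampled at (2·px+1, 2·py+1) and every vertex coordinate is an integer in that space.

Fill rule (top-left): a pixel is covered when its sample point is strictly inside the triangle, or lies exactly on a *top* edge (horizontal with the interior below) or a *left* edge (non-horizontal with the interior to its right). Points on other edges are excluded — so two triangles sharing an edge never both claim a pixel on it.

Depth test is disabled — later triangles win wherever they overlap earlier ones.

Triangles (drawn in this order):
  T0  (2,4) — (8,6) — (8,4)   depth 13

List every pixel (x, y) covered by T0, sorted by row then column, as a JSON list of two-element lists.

T0:
  2·area = 12  (B↔C swapped to make it positive)
  edge (2, 4)→(8, 4): d=(6,0) top-left  bias=+0
  edge (8, 4)→(8, 6): d=(0,2) right/bottom  bias=-1
  edge (8, 6)→(2, 4): d=(-6,-2) top-left  bias=+0
    (2,2)@(5, 5): e=[6,6,0] → █  [on edge]
    (3,2)@(7, 5): e=[6,2,4] → █
    (2,3)@(5, 7): e=[18,6,-12] → ·
    (3,3)@(7, 7): e=[18,2,-8] → ·
  covered (2 px):
    · · · ·
    · · · ·
    · · █ █
    · · · ·
    · · · ·
    · · · ·
    · · · ·
    · · · ·
    · · · ·
    · · · ·

Result: [[2,2],[3,2]]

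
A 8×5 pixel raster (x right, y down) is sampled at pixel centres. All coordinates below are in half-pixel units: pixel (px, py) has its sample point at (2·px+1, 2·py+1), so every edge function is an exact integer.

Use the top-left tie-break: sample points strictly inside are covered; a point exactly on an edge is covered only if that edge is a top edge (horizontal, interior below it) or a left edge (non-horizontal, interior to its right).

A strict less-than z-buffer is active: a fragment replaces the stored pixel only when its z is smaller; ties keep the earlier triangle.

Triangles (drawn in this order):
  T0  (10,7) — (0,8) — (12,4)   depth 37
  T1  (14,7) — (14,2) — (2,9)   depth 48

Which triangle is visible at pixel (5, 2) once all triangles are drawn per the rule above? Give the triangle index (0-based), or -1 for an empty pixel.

T0:
  2·area = 28
  edge (10, 7)→(0, 8): d=(-10,1) right/bottom  bias=-1
  edge (0, 8)→(12, 4): d=(12,-4) top-left  bias=+0
  edge (12, 4)→(10, 7): d=(-2,3) right/bottom  bias=-1
    (7,1)@(15, 3): e=[35,0,-7] → .  [on edge]
    (4,2)@(9, 5): e=[21,0,7] → X  [on edge]
    (5,2)@(11, 5): e=[19,8,1] → X
    (6,2)@(13, 5): e=[17,16,-5] → .
    (1,3)@(3, 7): e=[7,0,21] → X  [on edge]
    (2,3)@(5, 7): e=[5,8,15] → X
    (3,3)@(7, 7): e=[3,16,9] → X
    (5,3)@(11, 7): e=[-1,32,-3] → .
    (1,4)@(3, 9): e=[-13,24,17] → .
    (2,4)@(5, 9): e=[-15,32,11] → .
    (3,4)@(7, 9): e=[-17,40,5] → .
    (4,4)@(9, 9): e=[-19,48,-1] → .
  covered (6 px):
    . . . . . . . .
    . . . . . . . .
    . . . . X X . .
    . X X X X . . .
    . . . . . . . .
T1:
  2·area = 60  (B↔C swapped to make it positive)
  edge (14, 7)→(2, 9): d=(-12,2) right/bottom  bias=-1
  edge (2, 9)→(14, 2): d=(12,-7) top-left  bias=+0
  edge (14, 2)→(14, 7): d=(0,5) right/bottom  bias=-1
    (6,1)@(13, 3): e=[50,5,5] → X
    (7,1)@(15, 3): e=[46,19,-5] → .
    (4,2)@(9, 5): e=[34,1,25] → X
    (5,2)@(11, 5): e=[30,15,15] → X
    (7,2)@(15, 5): e=[22,43,-5] → .
    (3,3)@(7, 7): e=[14,11,35] → X
    (7,3)@(15, 7): e=[-2,67,-5] → .
    (3,4)@(7, 9): e=[-10,35,35] → .
    (4,4)@(9, 9): e=[-14,49,25] → .
    (5,4)@(11, 9): e=[-18,63,15] → .
    (6,4)@(13, 9): e=[-22,77,5] → .
  covered (8 px):
    . . . . . . . .
    . . . . . . X .
    . . . . X X X .
    . . . X X X X .
    . . . . . . . .

Z-buffer (winner per pixel, '.' = empty):
  . . . . . . . .
  . . . . . . 1 .
  . . . . 0 0 1 .
  . 0 0 0 0 1 1 .
  . . . . . . . .

Result: 0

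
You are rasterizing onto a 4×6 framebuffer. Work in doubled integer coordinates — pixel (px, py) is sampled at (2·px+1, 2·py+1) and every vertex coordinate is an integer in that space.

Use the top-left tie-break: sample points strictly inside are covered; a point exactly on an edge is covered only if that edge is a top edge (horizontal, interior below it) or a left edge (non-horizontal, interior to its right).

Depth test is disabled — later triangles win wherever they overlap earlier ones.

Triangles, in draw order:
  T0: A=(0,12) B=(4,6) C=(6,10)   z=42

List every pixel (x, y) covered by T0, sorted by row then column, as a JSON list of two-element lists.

T0:
  2·area = 28
  edge (0, 12)→(4, 6): d=(4,-6) top-left  bias=+0
  edge (4, 6)→(6, 10): d=(2,4) right/bottom  bias=-1
  edge (6, 10)→(0, 12): d=(-6,2) right/bottom  bias=-1
    (1,4)@(3, 9): e=[6,10,12] → █
    (2,4)@(5, 9): e=[18,2,8] → █
    (3,4)@(7, 9): e=[30,-6,4] → ·
    (0,5)@(1, 11): e=[2,22,4] → █
    (1,5)@(3, 11): e=[14,14,0] → ·  [on edge]
    (2,5)@(5, 11): e=[26,6,-4] → ·
  covered (3 px):
    · · · ·
    · · · ·
    · · · ·
    · · · ·
    · █ █ ·
    █ · · ·

Final: [[1,4],[2,4],[0,5]]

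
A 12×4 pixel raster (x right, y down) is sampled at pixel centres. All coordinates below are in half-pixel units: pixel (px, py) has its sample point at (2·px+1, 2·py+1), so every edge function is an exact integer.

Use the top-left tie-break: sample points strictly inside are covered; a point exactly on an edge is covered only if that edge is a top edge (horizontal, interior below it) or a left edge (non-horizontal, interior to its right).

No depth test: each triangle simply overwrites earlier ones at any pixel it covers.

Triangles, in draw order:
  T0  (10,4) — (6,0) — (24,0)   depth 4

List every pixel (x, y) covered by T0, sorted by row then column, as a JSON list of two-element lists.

T0:
  2·area = 72
  edge (10, 4)→(6, 0): d=(-4,-4) top-left  bias=+0
  edge (6, 0)→(24, 0): d=(18,0) top-left  bias=+0
  edge (24, 0)→(10, 4): d=(-14,4) right/bottom  bias=-1
    (3,0)@(7, 1): e=[0,18,54] → #  [on edge]
    (4,0)@(9, 1): e=[8,18,46] → #
    (5,0)@(11, 1): e=[16,18,38] → #
    (6,0)@(13, 1): e=[24,18,30] → #
    (7,0)@(15, 1): e=[32,18,22] → #
    (8,0)@(17, 1): e=[40,18,14] → #
    (9,0)@(19, 1): e=[48,18,6] → #
    (10,0)@(21, 1): e=[56,18,-2] → ·
    (3,1)@(7, 3): e=[-8,54,26] → ·
    (4,1)@(9, 3): e=[0,54,18] → #  [on edge]
    (7,1)@(15, 3): e=[24,54,-6] → ·
    (8,1)@(17, 3): e=[32,54,-14] → ·
    (5,2)@(11, 5): e=[0,90,-18] → ·  [on edge]
    (6,3)@(13, 7): e=[0,126,-54] → ·  [on edge]
  covered (10 px):
    · · · # # # # # # # · ·
    · · · · # # # · · · · ·
    · · · · · · · · · · · ·
    · · · · · · · · · · · ·

Result: [[3,0],[4,0],[5,0],[6,0],[7,0],[8,0],[9,0],[4,1],[5,1],[6,1]]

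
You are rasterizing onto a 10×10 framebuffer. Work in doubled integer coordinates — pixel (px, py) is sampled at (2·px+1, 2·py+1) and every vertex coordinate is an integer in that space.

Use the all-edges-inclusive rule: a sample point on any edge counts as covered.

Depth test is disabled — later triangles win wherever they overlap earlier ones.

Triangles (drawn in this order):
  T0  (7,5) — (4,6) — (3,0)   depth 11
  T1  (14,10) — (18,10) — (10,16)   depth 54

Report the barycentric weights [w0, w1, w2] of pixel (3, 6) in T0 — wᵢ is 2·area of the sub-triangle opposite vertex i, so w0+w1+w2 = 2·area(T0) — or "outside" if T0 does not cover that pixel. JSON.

T0:
  2·area = 19
  edge (7, 5)→(4, 6): d=(-3,1) inclusive
  edge (4, 6)→(3, 0): d=(-1,-6) inclusive
  edge (3, 0)→(7, 5): d=(4,5) inclusive
    (9,0)@(19, 1): e=[0,95,-76] → .  [on edge]
    (2,1)@(5, 3): e=[8,9,2] → X
    (3,1)@(7, 3): e=[6,21,-8] → .
    (6,1)@(13, 3): e=[0,57,-38] → .  [on edge]
    (2,2)@(5, 5): e=[2,7,10] → X
    (3,2)@(7, 5): e=[0,19,0] → X  [on edge]
    (4,2)@(9, 5): e=[-2,31,-10] → .
    (0,3)@(1, 7): e=[0,-19,38] → .  [on edge]
    (2,3)@(5, 7): e=[-4,5,18] → .
    (3,3)@(7, 7): e=[-6,17,8] → .
    (7,7)@(15, 15): e=[-38,57,0] → .  [on edge]
  covered (3 px):
    . . . . . . . . . .
    . . X . . . . . . .
    . . X X . . . . . .
    . . . . . . . . . .
    . . . . . . . . . .
    . . . . . . . . . .
    . . . . . . . . . .
    . . . . . . . . . .
    . . . . . . . . . .
    . . . . . . . . . .
T1:
  2·area = 24
  edge (14, 10)→(18, 10): d=(4,0) inclusive
  edge (18, 10)→(10, 16): d=(-8,6) inclusive
  edge (10, 16)→(14, 10): d=(4,-6) inclusive
    (7,5)@(15, 11): e=[4,10,10] → X
    (8,5)@(17, 11): e=[4,-2,22] → .
    (6,6)@(13, 13): e=[12,6,6] → X
    (7,6)@(15, 13): e=[12,-6,18] → .
    (5,7)@(11, 15): e=[20,2,2] → X
    (6,7)@(13, 15): e=[20,-10,14] → .
    (5,8)@(11, 17): e=[28,-14,10] → .
  covered (3 px):
    . . . . . . . . . .
    . . . . . . . . . .
    . . . . . . . . . .
    . . . . . . . . . .
    . . . . . . . . . .
    . . . . . . . X . .
    . . . . . . X . . .
    . . . . . X . . . .
    . . . . . . . . . .
    . . . . . . . . . .

Answer: "outside"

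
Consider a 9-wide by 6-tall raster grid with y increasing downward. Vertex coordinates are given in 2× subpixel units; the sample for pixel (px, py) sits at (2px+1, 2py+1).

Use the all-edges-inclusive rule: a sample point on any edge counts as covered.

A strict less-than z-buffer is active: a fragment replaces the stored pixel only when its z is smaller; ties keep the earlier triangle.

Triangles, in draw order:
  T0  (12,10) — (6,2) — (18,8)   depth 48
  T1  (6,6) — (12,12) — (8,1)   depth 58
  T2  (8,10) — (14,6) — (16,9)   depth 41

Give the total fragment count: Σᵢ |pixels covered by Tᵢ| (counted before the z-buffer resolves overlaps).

T0:
  2·area = 60
  edge (12, 10)→(6, 2): d=(-6,-8) inclusive
  edge (6, 2)→(18, 8): d=(12,6) inclusive
  edge (18, 8)→(12, 10): d=(-6,2) inclusive
    (3,1)@(7, 3): e=[2,6,52] → #
    (4,1)@(9, 3): e=[18,-6,48] → ·
    (3,2)@(7, 5): e=[-10,30,40] → ·
    (4,2)@(9, 5): e=[6,18,36] → #
    (5,2)@(11, 5): e=[22,6,32] → #
    (6,2)@(13, 5): e=[38,-6,28] → ·
    (4,3)@(9, 7): e=[-6,42,24] → ·
    (5,3)@(11, 7): e=[10,30,20] → #
    (6,3)@(13, 7): e=[26,18,16] → #
    (7,3)@(15, 7): e=[42,6,12] → #
    (8,3)@(17, 7): e=[58,-6,8] → ·
    (5,4)@(11, 9): e=[-2,54,8] → ·
    (7,4)@(15, 9): e=[30,30,0] → #  [on edge]
    (4,5)@(9, 11): e=[-30,90,0] → ·  [on edge]
  covered (8 px):
    · · · · · · · · ·
    · · · # · · · · ·
    · · · · # # · · ·
    · · · · · # # # ·
    · · · · · · # # ·
    · · · · · · · · ·
T1:
  2·area = 42  (B↔C swapped to make it positive)
  edge (6, 6)→(8, 1): d=(2,-5) inclusive
  edge (8, 1)→(12, 12): d=(4,11) inclusive
  edge (12, 12)→(6, 6): d=(-6,-6) inclusive
    (0,0)@(1, 1): e=[-35,77,0] → ·  [on edge]
    (1,1)@(3, 3): e=[-21,63,0] → ·  [on edge]
    (2,2)@(5, 5): e=[-7,49,0] → ·  [on edge]
    (3,2)@(7, 5): e=[3,27,12] → #
    (4,2)@(9, 5): e=[13,5,24] → #
    (5,2)@(11, 5): e=[23,-17,36] → ·
    (3,3)@(7, 7): e=[7,35,0] → #  [on edge]
    (5,3)@(11, 7): e=[27,-9,24] → ·
    (3,4)@(7, 9): e=[11,43,-12] → ·
    (4,4)@(9, 9): e=[21,21,0] → #  [on edge]
    (5,4)@(11, 9): e=[31,-1,12] → ·
    (4,5)@(9, 11): e=[25,29,-12] → ·
    (5,5)@(11, 11): e=[35,7,0] → #  [on edge]
  covered (6 px):
    · · · · · · · · ·
    · · · · · · · · ·
    · · · # # · · · ·
    · · · # # · · · ·
    · · · · # · · · ·
    · · · · · # · · ·
T2:
  2·area = 26
  edge (8, 10)→(14, 6): d=(6,-4) inclusive
  edge (14, 6)→(16, 9): d=(2,3) inclusive
  edge (16, 9)→(8, 10): d=(-8,1) inclusive
    (6,3)@(13, 7): e=[2,5,19] → #
    (7,3)@(15, 7): e=[10,-1,17] → ·
    (5,4)@(11, 9): e=[6,15,5] → #
    (7,4)@(15, 9): e=[22,3,1] → #
    (8,4)@(17, 9): e=[30,-3,-1] → ·
    (5,5)@(11, 11): e=[18,19,-11] → ·
    (6,5)@(13, 11): e=[26,13,-13] → ·
    (7,5)@(15, 11): e=[34,7,-15] → ·
  covered (4 px):
    · · · · · · · · ·
    · · · · · · · · ·
    · · · · · · · · ·
    · · · · · · # · ·
    · · · · · # # # ·
    · · · · · · · · ·

Result: 18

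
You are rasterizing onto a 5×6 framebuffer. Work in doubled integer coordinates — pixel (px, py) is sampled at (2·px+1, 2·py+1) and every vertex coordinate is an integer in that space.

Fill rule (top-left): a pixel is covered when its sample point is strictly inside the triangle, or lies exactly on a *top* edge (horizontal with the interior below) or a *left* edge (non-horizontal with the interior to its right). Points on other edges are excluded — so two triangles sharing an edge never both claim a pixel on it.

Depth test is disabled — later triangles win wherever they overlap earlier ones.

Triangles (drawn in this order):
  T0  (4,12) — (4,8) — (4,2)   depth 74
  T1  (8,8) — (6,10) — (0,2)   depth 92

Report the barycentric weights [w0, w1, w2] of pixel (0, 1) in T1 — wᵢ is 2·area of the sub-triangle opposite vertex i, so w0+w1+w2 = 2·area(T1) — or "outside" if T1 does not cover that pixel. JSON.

T0:
  degenerate (2·area = 0) — covers nothing
T1:
  2·area = 28
  edge (8, 8)→(6, 10): d=(-2,2) right/bottom  bias=-1
  edge (6, 10)→(0, 2): d=(-6,-8) top-left  bias=+0
  edge (0, 2)→(8, 8): d=(8,6) right/bottom  bias=-1
    (0,1)@(1, 3): e=[24,2,2] → X
    (1,1)@(3, 3): e=[20,18,-10] → .
    (0,2)@(1, 5): e=[20,-10,18] → .
    (1,2)@(3, 5): e=[16,6,6] → X
    (2,2)@(5, 5): e=[12,22,-6] → .
    (1,3)@(3, 7): e=[12,-6,22] → .
    (2,3)@(5, 7): e=[8,10,10] → X
    (3,3)@(7, 7): e=[4,26,-2] → .
    (4,3)@(9, 7): e=[0,42,-14] → .  [on edge]
    (2,4)@(5, 9): e=[4,-2,26] → .
    (3,4)@(7, 9): e=[0,14,14] → .  [on edge]
    (2,5)@(5, 11): e=[0,-14,42] → .  [on edge]
  covered (3 px):
    . . . . .
    X . . . .
    . X . . .
    . . X . .
    . . . . .
    . . . . .

Result: [2,2,24]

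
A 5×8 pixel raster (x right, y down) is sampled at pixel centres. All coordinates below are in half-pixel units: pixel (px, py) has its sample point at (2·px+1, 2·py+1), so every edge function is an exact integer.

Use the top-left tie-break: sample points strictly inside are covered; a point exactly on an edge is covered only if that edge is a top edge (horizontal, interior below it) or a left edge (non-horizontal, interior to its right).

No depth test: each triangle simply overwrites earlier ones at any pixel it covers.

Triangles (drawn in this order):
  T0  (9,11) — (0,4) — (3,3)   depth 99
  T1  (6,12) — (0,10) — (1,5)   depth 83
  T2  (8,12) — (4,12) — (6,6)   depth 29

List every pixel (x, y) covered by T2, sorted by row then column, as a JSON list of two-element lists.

T0:
  2·area = 30
  edge (9, 11)→(0, 4): d=(-9,-7) top-left  bias=+0
  edge (0, 4)→(3, 3): d=(3,-1) top-left  bias=+0
  edge (3, 3)→(9, 11): d=(6,8) right/bottom  bias=-1
    (4,0)@(9, 1): e=[90,0,-60] → ·  [on edge]
    (1,1)@(3, 3): e=[30,0,0] → ·  [on edge]
    (1,2)@(3, 5): e=[12,6,12] → #
    (2,2)@(5, 5): e=[26,8,-4] → ·
    (1,3)@(3, 7): e=[-6,12,24] → ·
    (2,3)@(5, 7): e=[8,14,8] → #
    (3,3)@(7, 7): e=[22,16,-8] → ·
    (2,4)@(5, 9): e=[-10,20,20] → ·
    (3,4)@(7, 9): e=[4,22,4] → #
    (4,4)@(9, 9): e=[18,24,-12] → ·
    (3,5)@(7, 11): e=[-14,28,16] → ·
    (4,5)@(9, 11): e=[0,30,0] → ·  [on edge]
  covered (3 px):
    · · · · ·
    · · · · ·
    · # · · ·
    · · # · ·
    · · · # ·
    · · · · ·
    · · · · ·
    · · · · ·
T1:
  2·area = 32
  edge (6, 12)→(0, 10): d=(-6,-2) top-left  bias=+0
  edge (0, 10)→(1, 5): d=(1,-5) top-left  bias=+0
  edge (1, 5)→(6, 12): d=(5,7) right/bottom  bias=-1
    (0,2)@(1, 5): e=[32,0,0] → ·  [on edge]
    (0,3)@(1, 7): e=[20,2,10] → #
    (1,3)@(3, 7): e=[24,12,-4] → ·
    (0,4)@(1, 9): e=[8,4,20] → #
    (1,4)@(3, 9): e=[12,14,6] → #
    (2,4)@(5, 9): e=[16,24,-8] → ·
    (0,5)@(1, 11): e=[-4,6,30] → ·
    (1,5)@(3, 11): e=[0,16,16] → #  [on edge]
    (2,5)@(5, 11): e=[4,26,2] → #
    (3,5)@(7, 11): e=[8,36,-12] → ·
    (1,6)@(3, 13): e=[-12,18,26] → ·
    (2,6)@(5, 13): e=[-8,28,12] → ·
    (4,6)@(9, 13): e=[0,48,-16] → ·  [on edge]
  covered (5 px):
    · · · · ·
    · · · · ·
    · · · · ·
    # · · · ·
    # # · · ·
    · # # · ·
    · · · · ·
    · · · · ·
T2:
  2·area = 24
  edge (8, 12)→(4, 12): d=(-4,0) right/bottom  bias=-1
  edge (4, 12)→(6, 6): d=(2,-6) top-left  bias=+0
  edge (6, 6)→(8, 12): d=(2,6) right/bottom  bias=-1
    (2,1)@(5, 3): e=[36,-12,0] → ·  [on edge]
    (3,1)@(7, 3): e=[36,0,-12] → ·  [on edge]
    (2,4)@(5, 9): e=[12,0,12] → #  [on edge]
    (3,4)@(7, 9): e=[12,12,0] → ·  [on edge]
    (2,5)@(5, 11): e=[4,4,16] → #
    (3,5)@(7, 11): e=[4,16,4] → #
    (4,5)@(9, 11): e=[4,28,-8] → ·
    (2,6)@(5, 13): e=[-4,8,20] → ·
    (3,6)@(7, 13): e=[-4,20,8] → ·
    (1,7)@(3, 15): e=[-12,0,36] → ·  [on edge]
    (4,7)@(9, 15): e=[-12,36,0] → ·  [on edge]
  covered (3 px):
    · · · · ·
    · · · · ·
    · · · · ·
    · · · · ·
    · · # · ·
    · · # # ·
    · · · · ·
    · · · · ·

Result: [[2,4],[2,5],[3,5]]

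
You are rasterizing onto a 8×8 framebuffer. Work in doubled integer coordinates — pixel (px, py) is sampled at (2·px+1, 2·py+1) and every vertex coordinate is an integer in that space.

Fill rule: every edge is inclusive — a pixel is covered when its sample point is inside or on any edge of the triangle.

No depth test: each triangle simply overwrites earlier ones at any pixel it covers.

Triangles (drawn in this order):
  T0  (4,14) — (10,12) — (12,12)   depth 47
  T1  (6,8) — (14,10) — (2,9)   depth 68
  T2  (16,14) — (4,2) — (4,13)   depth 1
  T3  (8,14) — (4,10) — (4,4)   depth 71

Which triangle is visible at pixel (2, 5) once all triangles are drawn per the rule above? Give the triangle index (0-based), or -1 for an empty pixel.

T0:
  2·area = 4
  edge (4, 14)→(10, 12): d=(6,-2) inclusive
  edge (10, 12)→(12, 12): d=(2,0) inclusive
  edge (12, 12)→(4, 14): d=(-8,2) inclusive
    (6,5)@(13, 11): e=[0,-2,6] → .  [on edge]
    (3,6)@(7, 13): e=[0,2,2] → X  [on edge]
    (4,6)@(9, 13): e=[4,2,-2] → .
    (0,7)@(1, 15): e=[0,6,-2] → .  [on edge]
    (3,7)@(7, 15): e=[12,6,-14] → .
  covered (1 px):
    . . . . . . . .
    . . . . . . . .
    . . . . . . . .
    . . . . . . . .
    . . . . . . . .
    . . . . . . . .
    . . . X . . . .
    . . . . . . . .
T1:
  2·area = 16
  edge (6, 8)→(14, 10): d=(8,2) inclusive
  edge (14, 10)→(2, 9): d=(-12,-1) inclusive
  edge (2, 9)→(6, 8): d=(4,-1) inclusive
    (1,4)@(3, 9): e=[14,1,1] → X
    (2,4)@(5, 9): e=[10,3,3] → X
    (3,4)@(7, 9): e=[6,5,5] → X
    (4,4)@(9, 9): e=[2,7,7] → X
    (5,4)@(11, 9): e=[-2,9,9] → .
    (1,5)@(3, 11): e=[30,-23,9] → .
    (2,5)@(5, 11): e=[26,-21,11] → .
    (3,5)@(7, 11): e=[22,-19,13] → .
    (4,5)@(9, 11): e=[18,-17,15] → .
  covered (4 px):
    . . . . . . . .
    . . . . . . . .
    . . . . . . . .
    . . . . . . . .
    . X X X X . . .
    . . . . . . . .
    . . . . . . . .
    . . . . . . . .
T2:
  2·area = 132  (B↔C swapped to make it positive)
  edge (16, 14)→(4, 13): d=(-12,-1) inclusive
  edge (4, 13)→(4, 2): d=(0,-11) inclusive
  edge (4, 2)→(16, 14): d=(12,12) inclusive
    (1,0)@(3, 1): e=[143,-11,0] → .  [on edge]
    (2,1)@(5, 3): e=[121,11,0] → X  [on edge]
    (3,1)@(7, 3): e=[123,33,-24] → .
    (2,2)@(5, 5): e=[97,11,24] → X
    (3,2)@(7, 5): e=[99,33,0] → X  [on edge]
    (4,2)@(9, 5): e=[101,55,-24] → .
    (2,3)@(5, 7): e=[73,11,48] → X
    (4,3)@(9, 7): e=[77,55,0] → X  [on edge]
    (5,3)@(11, 7): e=[79,77,-24] → .
    (2,4)@(5, 9): e=[49,11,72] → X
    (5,4)@(11, 9): e=[55,77,0] → X  [on edge]
    (6,4)@(13, 9): e=[57,99,-24] → .
    (6,5)@(13, 11): e=[33,99,0] → X  [on edge]
    (7,6)@(15, 13): e=[11,121,0] → X  [on edge]
  covered (21 px):
    . . . . . . . .
    . . X . . . . .
    . . X X . . . .
    . . X X X . . .
    . . X X X X . .
    . . X X X X X .
    . . X X X X X X
    . . . . . . . .
T3:
  2·area = 24
  edge (8, 14)→(4, 10): d=(-4,-4) inclusive
  edge (4, 10)→(4, 4): d=(0,-6) inclusive
  edge (4, 4)→(8, 14): d=(4,10) inclusive
    (0,3)@(1, 7): e=[0,-18,42] → .  [on edge]
    (2,3)@(5, 7): e=[16,6,2] → X
    (3,3)@(7, 7): e=[24,18,-18] → .
    (1,4)@(3, 9): e=[0,-6,30] → .  [on edge]
    (2,4)@(5, 9): e=[8,6,10] → X
    (3,4)@(7, 9): e=[16,18,-10] → .
    (2,5)@(5, 11): e=[0,6,18] → X  [on edge]
    (3,5)@(7, 11): e=[8,18,-2] → .
    (2,6)@(5, 13): e=[-8,6,26] → .
    (3,6)@(7, 13): e=[0,18,6] → X  [on edge]
    (4,6)@(9, 13): e=[8,30,-14] → .
    (3,7)@(7, 15): e=[-8,18,14] → .
    (4,7)@(9, 15): e=[0,30,-6] → .  [on edge]
  covered (4 px):
    . . . . . . . .
    . . . . . . . .
    . . . . . . . .
    . . X . . . . .
    . . X . . . . .
    . . X . . . . .
    . . . X . . . .
    . . . . . . . .

Z-buffer (winner per pixel, '.' = empty):
  . . . . . . . .
  . . 2 . . . . .
  . . 2 2 . . . .
  . . 3 2 2 . . .
  . 1 3 2 2 2 . .
  . . 3 2 2 2 2 .
  . . 2 3 2 2 2 2
  . . . . . . . .

Answer: 3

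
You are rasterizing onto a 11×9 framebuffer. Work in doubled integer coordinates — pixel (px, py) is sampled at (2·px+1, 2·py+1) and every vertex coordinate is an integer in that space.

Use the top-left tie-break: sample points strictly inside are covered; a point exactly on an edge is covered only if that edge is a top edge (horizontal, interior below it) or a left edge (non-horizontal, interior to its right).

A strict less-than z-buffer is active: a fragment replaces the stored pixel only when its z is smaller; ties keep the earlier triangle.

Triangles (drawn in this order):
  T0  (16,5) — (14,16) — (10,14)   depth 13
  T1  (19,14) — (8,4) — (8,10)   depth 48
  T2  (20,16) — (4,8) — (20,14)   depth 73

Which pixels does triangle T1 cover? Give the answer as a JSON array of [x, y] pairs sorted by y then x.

T0:
  2·area = 48
  edge (16, 5)→(14, 16): d=(-2,11) right/bottom  bias=-1
  edge (14, 16)→(10, 14): d=(-4,-2) top-left  bias=+0
  edge (10, 14)→(16, 5): d=(6,-9) top-left  bias=+0
    (7,3)@(15, 7): e=[7,38,3] → X
    (8,3)@(17, 7): e=[-15,42,21] → .
    (7,4)@(15, 9): e=[3,30,15] → X
    (8,4)@(17, 9): e=[-19,34,33] → .
    (6,5)@(13, 11): e=[21,18,9] → X
    (7,5)@(15, 11): e=[-1,22,27] → .
    (5,6)@(11, 13): e=[39,6,3] → X
    (7,6)@(15, 13): e=[-5,14,39] → .
    (5,7)@(11, 15): e=[35,-2,15] → .
    (6,7)@(13, 15): e=[13,2,33] → X
    (7,7)@(15, 15): e=[-9,6,51] → .
    (6,8)@(13, 17): e=[9,-6,45] → .
  covered (6 px):
    . . . . . . . . . . .
    . . . . . . . . . . .
    . . . . . . . . . . .
    . . . . . . . X . . .
    . . . . . . . X . . .
    . . . . . . X . . . .
    . . . . . X X . . . .
    . . . . . . X . . . .
    . . . . . . . . . . .
T1:
  2·area = 66  (B↔C swapped to make it positive)
  edge (19, 14)→(8, 10): d=(-11,-4) top-left  bias=+0
  edge (8, 10)→(8, 4): d=(0,-6) top-left  bias=+0
  edge (8, 4)→(19, 14): d=(11,10) right/bottom  bias=-1
    (4,2)@(9, 5): e=[59,6,1] → X
    (5,2)@(11, 5): e=[67,18,-19] → .
    (4,3)@(9, 7): e=[37,6,23] → X
    (5,3)@(11, 7): e=[45,18,3] → X
    (6,3)@(13, 7): e=[53,30,-17] → .
    (4,4)@(9, 9): e=[15,6,45] → X
    (6,4)@(13, 9): e=[31,30,5] → X
    (7,4)@(15, 9): e=[39,42,-15] → .
    (4,5)@(9, 11): e=[-7,6,67] → .
    (5,5)@(11, 11): e=[1,18,47] → X
    (7,5)@(15, 11): e=[17,42,7] → X
    (8,5)@(17, 11): e=[25,54,-13] → .
  covered (10 px):
    . . . . . . . . . . .
    . . . . . . . . . . .
    . . . . X . . . . . .
    . . . . X X . . . . .
    . . . . X X X . . . .
    . . . . . X X X . . .
    . . . . . . . . X . .
    . . . . . . . . . . .
    . . . . . . . . . . .
T2:
  2·area = 32
  edge (20, 16)→(4, 8): d=(-16,-8) top-left  bias=+0
  edge (4, 8)→(20, 14): d=(16,6) right/bottom  bias=-1
  edge (20, 14)→(20, 16): d=(0,2) right/bottom  bias=-1
    (5,5)@(11, 11): e=[8,6,18] → X
    (6,5)@(13, 11): e=[24,-6,14] → .
    (5,6)@(11, 13): e=[-24,38,18] → .
    (7,6)@(15, 13): e=[8,14,10] → X
    (8,6)@(17, 13): e=[24,2,6] → X
    (9,6)@(19, 13): e=[40,-10,2] → .
    (7,7)@(15, 15): e=[-24,46,10] → .
    (8,7)@(17, 15): e=[-8,34,6] → .
    (9,7)@(19, 15): e=[8,22,2] → X
    (10,7)@(21, 15): e=[24,10,-2] → .
    (9,8)@(19, 17): e=[-24,54,2] → .
  covered (4 px):
    . . . . . . . . . . .
    . . . . . . . . . . .
    . . . . . . . . . . .
    . . . . . . . . . . .
    . . . . . . . . . . .
    . . . . . X . . . . .
    . . . . . . . X X . .
    . . . . . . . . . X .
    . . . . . . . . . . .

Answer: [[4,2],[4,3],[5,3],[4,4],[5,4],[6,4],[5,5],[6,5],[7,5],[8,6]]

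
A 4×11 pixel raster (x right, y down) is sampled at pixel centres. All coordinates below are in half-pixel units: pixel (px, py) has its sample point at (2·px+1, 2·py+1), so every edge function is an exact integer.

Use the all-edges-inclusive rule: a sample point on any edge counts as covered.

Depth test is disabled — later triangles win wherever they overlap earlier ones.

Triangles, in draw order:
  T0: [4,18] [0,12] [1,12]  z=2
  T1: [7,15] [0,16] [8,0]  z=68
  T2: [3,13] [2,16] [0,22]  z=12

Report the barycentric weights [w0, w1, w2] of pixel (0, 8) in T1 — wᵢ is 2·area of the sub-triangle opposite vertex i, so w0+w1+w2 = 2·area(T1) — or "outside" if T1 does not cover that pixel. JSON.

T0:
  2·area = 6
  edge (4, 18)→(0, 12): d=(-4,-6) inclusive
  edge (0, 12)→(1, 12): d=(1,0) inclusive
  edge (1, 12)→(4, 18): d=(3,6) inclusive
    (0,6)@(1, 13): e=[2,1,3] → X
    (1,6)@(3, 13): e=[14,1,-9] → .
    (0,7)@(1, 15): e=[-6,3,9] → .
  covered (1 px):
    . . . .
    . . . .
    . . . .
    . . . .
    . . . .
    . . . .
    X . . .
    . . . .
    . . . .
    . . . .
    . . . .
T1:
  2·area = 104
  edge (7, 15)→(0, 16): d=(-7,1) inclusive
  edge (0, 16)→(8, 0): d=(8,-16) inclusive
  edge (8, 0)→(7, 15): d=(-1,15) inclusive
    (3,1)@(7, 3): e=[84,8,12] → X
    (3,2)@(7, 5): e=[70,24,10] → X
    (2,3)@(5, 7): e=[58,8,38] → X
    (2,4)@(5, 9): e=[44,24,36] → X
    (1,5)@(3, 11): e=[32,8,64] → X
    (1,6)@(3, 13): e=[18,24,62] → X
    (0,7)@(1, 15): e=[6,8,90] → X
    (3,7)@(7, 15): e=[0,104,0] → X  [on edge]
    (0,8)@(1, 17): e=[-8,24,88] → .
    (1,8)@(3, 17): e=[-10,56,58] → .
    (2,8)@(5, 17): e=[-12,88,28] → .
    (3,8)@(7, 17): e=[-14,120,-2] → .
  covered (16 px):
    . . . .
    . . . X
    . . . X
    . . X X
    . . X X
    . X X X
    . X X X
    X X X X
    . . . .
    . . . .
    . . . .
T2:
  degenerate (2·area = 0) — covers nothing

Final: "outside"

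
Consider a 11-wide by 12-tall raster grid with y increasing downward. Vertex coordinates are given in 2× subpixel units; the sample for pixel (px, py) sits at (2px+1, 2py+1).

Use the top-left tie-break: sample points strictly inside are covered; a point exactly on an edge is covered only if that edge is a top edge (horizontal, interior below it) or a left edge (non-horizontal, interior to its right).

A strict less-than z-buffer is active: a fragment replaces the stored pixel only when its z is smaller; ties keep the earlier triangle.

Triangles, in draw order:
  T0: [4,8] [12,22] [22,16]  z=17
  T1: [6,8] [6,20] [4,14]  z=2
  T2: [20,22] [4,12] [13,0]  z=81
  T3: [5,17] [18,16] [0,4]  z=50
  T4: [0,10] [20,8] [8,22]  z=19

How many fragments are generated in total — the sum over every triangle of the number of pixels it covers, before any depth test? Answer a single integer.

T0:
  2·area = 188  (B↔C swapped to make it positive)
  edge (4, 8)→(22, 16): d=(18,8) right/bottom  bias=-1
  edge (22, 16)→(12, 22): d=(-10,6) right/bottom  bias=-1
  edge (12, 22)→(4, 8): d=(-8,-14) top-left  bias=+0
    (2,4)@(5, 9): e=[10,172,6] → #
    (3,4)@(7, 9): e=[-6,160,34] → ·
    (2,5)@(5, 11): e=[46,152,-10] → ·
    (3,5)@(7, 11): e=[30,140,18] → #
    (4,5)@(9, 11): e=[14,128,46] → #
    (5,5)@(11, 11): e=[-2,116,74] → ·
    (3,6)@(7, 13): e=[66,120,2] → #
    (5,6)@(11, 13): e=[34,96,58] → #
    (6,6)@(13, 13): e=[18,84,86] → #
    (7,6)@(15, 13): e=[2,72,114] → #
    (8,6)@(17, 13): e=[-14,60,142] → ·
    (3,7)@(7, 15): e=[102,100,-14] → ·
    (8,9)@(17, 19): e=[94,0,94] → ·  [on edge]
  covered (23 px):
    · · · · · · · · · · ·
    · · · · · · · · · · ·
    · · · · · · · · · · ·
    · · · · · · · · · · ·
    · · # · · · · · · · ·
    · · · # # · · · · · ·
    · · · # # # # # · · ·
    · · · · # # # # # # ·
    · · · · · # # # # # ·
    · · · · · # # # · · ·
    · · · · · · # · · · ·
    · · · · · · · · · · ·
T1:
  2·area = 24
  edge (6, 8)→(6, 20): d=(0,12) right/bottom  bias=-1
  edge (6, 20)→(4, 14): d=(-2,-6) top-left  bias=+0
  edge (4, 14)→(6, 8): d=(2,-6) top-left  bias=+0
    (0,2)@(1, 5): e=[60,0,-36] → ·  [on edge]
    (3,2)@(7, 5): e=[-12,36,0] → ·  [on edge]
    (1,5)@(3, 11): e=[36,0,-12] → ·  [on edge]
    (2,5)@(5, 11): e=[12,12,0] → #  [on edge]
    (3,5)@(7, 11): e=[-12,24,12] → ·
    (2,6)@(5, 13): e=[12,8,4] → #
    (3,6)@(7, 13): e=[-12,20,16] → ·
    (2,7)@(5, 15): e=[12,4,8] → #
    (3,7)@(7, 15): e=[-12,16,20] → ·
    (1,8)@(3, 17): e=[36,-12,0] → ·  [on edge]
    (2,8)@(5, 17): e=[12,0,12] → #  [on edge]
    (3,8)@(7, 17): e=[-12,12,24] → ·
    (0,11)@(1, 23): e=[60,-36,0] → ·  [on edge]
    (3,11)@(7, 23): e=[-12,0,36] → ·  [on edge]
  covered (4 px):
    · · · · · · · · · · ·
    · · · · · · · · · · ·
    · · · · · · · · · · ·
    · · · · · · · · · · ·
    · · · · · · · · · · ·
    · · # · · · · · · · ·
    · · # · · · · · · · ·
    · · # · · · · · · · ·
    · · # · · · · · · · ·
    · · · · · · · · · · ·
    · · · · · · · · · · ·
    · · · · · · · · · · ·
T2:
  2·area = 282
  edge (20, 22)→(4, 12): d=(-16,-10) top-left  bias=+0
  edge (4, 12)→(13, 0): d=(9,-12) top-left  bias=+0
  edge (13, 0)→(20, 22): d=(7,22) right/bottom  bias=-1
    (6,0)@(13, 1): e=[266,9,7] → #
    (7,0)@(15, 1): e=[286,33,-37] → ·
    (5,1)@(11, 3): e=[214,3,65] → #
    (7,1)@(15, 3): e=[254,51,-23] → ·
    (5,2)@(11, 5): e=[182,21,79] → #
    (7,2)@(15, 5): e=[222,69,-9] → ·
    (4,3)@(9, 7): e=[130,15,137] → #
    (7,3)@(15, 7): e=[190,87,5] → #
    (8,3)@(17, 7): e=[210,111,-39] → ·
    (3,4)@(7, 9): e=[78,9,195] → #
    (8,4)@(17, 9): e=[178,129,-25] → ·
    (2,5)@(5, 11): e=[26,3,253] → #
  covered (37 px):
    · · · · · · # · · · ·
    · · · · · # # · · · ·
    · · · · · # # · · · ·
    · · · · # # # # · · ·
    · · · # # # # # · · ·
    · · # # # # # # · · ·
    · · · # # # # # # · ·
    · · · · # # # # # · ·
    · · · · · · # # # · ·
    · · · · · · · · # # ·
    · · · · · · · · · # ·
    · · · · · · · · · · ·
T3:
  2·area = 174  (B↔C swapped to make it positive)
  edge (5, 17)→(0, 4): d=(-5,-13) top-left  bias=+0
  edge (0, 4)→(18, 16): d=(18,12) right/bottom  bias=-1
  edge (18, 16)→(5, 17): d=(-13,1) right/bottom  bias=-1
    (0,2)@(1, 5): e=[8,6,160] → #
    (1,2)@(3, 5): e=[34,-18,158] → ·
    (0,3)@(1, 7): e=[-2,42,134] → ·
    (1,3)@(3, 7): e=[24,18,132] → #
    (2,3)@(5, 7): e=[50,-6,130] → ·
    (1,4)@(3, 9): e=[14,54,106] → #
    (2,4)@(5, 9): e=[40,30,104] → #
    (3,4)@(7, 9): e=[66,6,102] → #
    (4,4)@(9, 9): e=[92,-18,100] → ·
    (1,5)@(3, 11): e=[4,90,80] → #
    (4,5)@(9, 11): e=[82,18,74] → #
    (5,5)@(11, 11): e=[108,-6,72] → ·
    (2,8)@(5, 17): e=[0,174,0] → ·  [on edge]
  covered (20 px):
    · · · · · · · · · · ·
    · · · · · · · · · · ·
    # · · · · · · · · · ·
    · # · · · · · · · · ·
    · # # # · · · · · · ·
    · # # # # · · · · · ·
    · · # # # # # · · · ·
    · · # # # # # # · · ·
    · · · · · · · · · · ·
    · · · · · · · · · · ·
    · · · · · · · · · · ·
    · · · · · · · · · · ·
T4:
  2·area = 256
  edge (0, 10)→(20, 8): d=(20,-2) top-left  bias=+0
  edge (20, 8)→(8, 22): d=(-12,14) right/bottom  bias=-1
  edge (8, 22)→(0, 10): d=(-8,-12) top-left  bias=+0
    (5,4)@(11, 9): e=[2,114,140] → #
    (6,4)@(13, 9): e=[6,86,164] → #
    (7,4)@(15, 9): e=[10,58,188] → #
    (8,4)@(17, 9): e=[14,30,212] → #
    (9,4)@(19, 9): e=[18,2,236] → #
    (10,4)@(21, 9): e=[22,-26,260] → ·
    (0,5)@(1, 11): e=[22,230,4] → #
    (1,5)@(3, 11): e=[26,202,28] → #
    (2,5)@(5, 11): e=[30,174,52] → #
    (3,5)@(7, 11): e=[34,146,76] → #
    (4,5)@(9, 11): e=[38,118,100] → #
    (9,5)@(19, 11): e=[58,-22,220] → ·
  covered (32 px):
    · · · · · · · · · · ·
    · · · · · · · · · · ·
    · · · · · · · · · · ·
    · · · · · · · · · · ·
    · · · · · # # # # # ·
    # # # # # # # # # · ·
    · # # # # # # # · · ·
    · · # # # # # · · · ·
    · · # # # # · · · · ·
    · · · # # · · · · · ·
    · · · · · · · · · · ·
    · · · · · · · · · · ·

Result: 116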